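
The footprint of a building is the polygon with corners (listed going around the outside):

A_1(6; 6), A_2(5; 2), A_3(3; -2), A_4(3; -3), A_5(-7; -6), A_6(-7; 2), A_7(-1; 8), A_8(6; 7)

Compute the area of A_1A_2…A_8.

Σ = (-18) + (-16) + (-3) + (-39) + (-56) + (-54) + (-55) + (-6) = -247
Area = |Σ|/2 = 123.5.

123.5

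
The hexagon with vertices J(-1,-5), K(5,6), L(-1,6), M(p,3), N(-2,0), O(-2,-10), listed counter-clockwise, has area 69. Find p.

The doubled signed area Σ (x_i y_{i+1} − x_{i+1} y_i) is linear in p.
With p=0 it equals 78; the coefficient of p is -6 (from the two edges through M).
So -6·p + 78 = 2·69 = 138 ⇒ p = -10.

-10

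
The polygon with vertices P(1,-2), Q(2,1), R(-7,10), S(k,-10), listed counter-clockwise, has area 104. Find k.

The doubled signed area Σ (x_i y_{i+1} − x_{i+1} y_i) is linear in k.
With k=0 it equals 112; the coefficient of k is -12 (from the two edges through S).
So -12·k + 112 = 2·104 = 208 ⇒ k = -8.

-8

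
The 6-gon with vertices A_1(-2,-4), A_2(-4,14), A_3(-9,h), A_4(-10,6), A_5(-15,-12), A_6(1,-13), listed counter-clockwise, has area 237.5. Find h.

The doubled signed area Σ (x_i y_{i+1} − x_{i+1} y_i) is linear in h.
With h=0 it equals 415; the coefficient of h is 6 (from the two edges through A_3).
So 6·h + 415 = 2·237.5 = 475 ⇒ h = 10.

10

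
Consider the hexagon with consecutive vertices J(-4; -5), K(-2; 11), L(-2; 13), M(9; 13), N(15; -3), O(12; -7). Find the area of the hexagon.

Apply the surveyor's formula: 2A = Σ (x_i·y_{i+1} − x_{i+1}·y_i), indices taken mod 6.
Cross-terms: -54, -4, -143, -222, -69, -88  ⇒  Σ = -580
Area = |Σ|/2 = 290.

290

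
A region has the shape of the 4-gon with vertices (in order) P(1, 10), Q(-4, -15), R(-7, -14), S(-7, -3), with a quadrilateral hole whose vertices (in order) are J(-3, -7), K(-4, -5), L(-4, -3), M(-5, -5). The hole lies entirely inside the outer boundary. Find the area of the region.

82

Outer boundary:
Σ = (25) + (-49) + (-77) + (-67) = -168
Area = |Σ|/2 = 84.
Hole:
Apply the shoelace formula: 2A = Σ (x_i·y_{i+1} − x_{i+1}·y_i), indices taken mod 4.
Cross-terms: -13, -8, 5, 20  ⇒  Σ = 4
Area = |Σ|/2 = 2.
Net area = 84 − 2 = 82.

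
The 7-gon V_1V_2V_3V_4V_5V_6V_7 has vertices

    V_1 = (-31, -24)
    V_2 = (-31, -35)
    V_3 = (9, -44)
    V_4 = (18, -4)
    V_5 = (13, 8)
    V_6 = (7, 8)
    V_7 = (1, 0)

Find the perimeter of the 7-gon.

162

|V_1V_2| = √((0)² + (-11)²) = √121 = 11
|V_2V_3| = √((40)² + (-9)²) = √1681 = 41
|V_3V_4| = √((9)² + (40)²) = √1681 = 41
|V_4V_5| = √((-5)² + (12)²) = √169 = 13
|V_5V_6| = √((-6)² + (0)²) = √36 = 6
|V_6V_7| = √((-6)² + (-8)²) = √100 = 10
|V_7V_1| = √((-32)² + (-24)²) = √1600 = 40
Perimeter = 11 + 41 + 41 + 13 + 6 + 10 + 40 = 162.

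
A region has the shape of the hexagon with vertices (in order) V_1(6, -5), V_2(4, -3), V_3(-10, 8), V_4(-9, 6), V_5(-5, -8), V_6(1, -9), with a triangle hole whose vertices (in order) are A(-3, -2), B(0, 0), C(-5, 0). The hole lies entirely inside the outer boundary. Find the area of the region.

Outer boundary:
Apply the shoelace formula: 2A = Σ (x_i·y_{i+1} − x_{i+1}·y_i), indices taken mod 6.
V_1→V_2: (6)(-3) − (4)(-5) = 2
V_2→V_3: (4)(8) − (-10)(-3) = 2
V_3→V_4: (-10)(6) − (-9)(8) = 12
V_4→V_5: (-9)(-8) − (-5)(6) = 102
V_5→V_6: (-5)(-9) − (1)(-8) = 53
V_6→V_1: (1)(-5) − (6)(-9) = 49
Σ = 220
Area = |Σ|/2 = 110.
Hole:
A→B: (-3)(0) − (0)(-2) = 0
B→C: (0)(0) − (-5)(0) = 0
C→A: (-5)(-2) − (-3)(0) = 10
Σ = 10
Area = |Σ|/2 = 5.
Net area = 110 − 5 = 105.

105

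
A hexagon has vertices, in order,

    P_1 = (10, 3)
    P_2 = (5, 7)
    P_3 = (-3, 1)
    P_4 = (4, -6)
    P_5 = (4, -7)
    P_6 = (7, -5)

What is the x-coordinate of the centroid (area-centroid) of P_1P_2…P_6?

795/191

Apply Gauss's area formula. First the cross-terms c_i = x_i·y_{i+1} − x_{i+1}·y_i:
  55, 26, 14, -4, 29, 71  ⇒  2A = 191, A = 95.5.
Then Σ (x_i + x_{i+1})·c_i = 2385, so x̄ = 2385 / (6·95.5) = 795/191.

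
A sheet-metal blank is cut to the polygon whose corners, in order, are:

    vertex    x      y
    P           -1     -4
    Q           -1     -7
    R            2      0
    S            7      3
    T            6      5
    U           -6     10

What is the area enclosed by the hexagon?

82

Σ = (3) + (14) + (6) + (17) + (90) + (34) = 164
Area = |Σ|/2 = 82.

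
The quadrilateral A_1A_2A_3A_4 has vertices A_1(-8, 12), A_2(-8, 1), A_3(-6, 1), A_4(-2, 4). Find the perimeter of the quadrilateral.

|A_1A_2| = √((0)² + (-11)²) = √121 = 11
|A_2A_3| = √((2)² + (0)²) = √4 = 2
|A_3A_4| = √((4)² + (3)²) = √25 = 5
|A_4A_1| = √((-6)² + (8)²) = √100 = 10
Perimeter = 11 + 2 + 5 + 10 = 28.

28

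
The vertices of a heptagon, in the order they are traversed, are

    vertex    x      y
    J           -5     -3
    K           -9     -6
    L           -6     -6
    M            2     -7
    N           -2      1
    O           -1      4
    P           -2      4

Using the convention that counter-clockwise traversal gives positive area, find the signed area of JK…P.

Apply Gauss's area formula: 2A = Σ (x_i·y_{i+1} − x_{i+1}·y_i), indices taken mod 7.
Σ = (3) + (18) + (54) + (-12) + (-7) + (4) + (26) = 86
Signed area = Σ/2 = 43 (positive ⇒ counter-clockwise traversal).

43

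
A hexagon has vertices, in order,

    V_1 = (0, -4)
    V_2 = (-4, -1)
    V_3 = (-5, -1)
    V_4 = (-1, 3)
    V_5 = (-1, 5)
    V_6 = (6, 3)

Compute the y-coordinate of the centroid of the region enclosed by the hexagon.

Apply the surveyor's formula. First the cross-terms c_i = x_i·y_{i+1} − x_{i+1}·y_i:
  -16, -1, -16, -2, -33, -24  ⇒  2A = -92, A = -46.
Then Σ (y_i + y_{i+1})·c_i = -206, so ȳ = -206 / (6·(-46)) = 103/138.

103/138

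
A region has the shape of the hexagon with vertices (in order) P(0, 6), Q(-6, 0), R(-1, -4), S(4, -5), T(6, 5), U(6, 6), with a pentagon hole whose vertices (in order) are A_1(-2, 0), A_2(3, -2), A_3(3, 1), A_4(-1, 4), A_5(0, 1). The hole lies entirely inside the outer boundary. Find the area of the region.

Outer boundary:
P→Q: (0)(0) − (-6)(6) = 36
Q→R: (-6)(-4) − (-1)(0) = 24
R→S: (-1)(-5) − (4)(-4) = 21
S→T: (4)(5) − (6)(-5) = 50
T→U: (6)(6) − (6)(5) = 6
U→P: (6)(6) − (0)(6) = 36
Σ = 173
Area = |Σ|/2 = 86.5.
Hole:
Σ = (4) + (9) + (13) + (-1) + (2) = 27
Area = |Σ|/2 = 13.5.
Net area = 86.5 − 13.5 = 73.

73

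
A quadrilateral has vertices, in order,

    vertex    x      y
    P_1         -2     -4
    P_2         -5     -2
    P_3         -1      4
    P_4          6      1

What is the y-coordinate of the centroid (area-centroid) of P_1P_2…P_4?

7/255

Apply the surveyor's formula. First the cross-terms c_i = x_i·y_{i+1} − x_{i+1}·y_i:
  -16, -22, -25, -22  ⇒  2A = -85, A = -42.5.
Then Σ (y_i + y_{i+1})·c_i = -7, so ȳ = -7 / (6·(-42.5)) = 7/255.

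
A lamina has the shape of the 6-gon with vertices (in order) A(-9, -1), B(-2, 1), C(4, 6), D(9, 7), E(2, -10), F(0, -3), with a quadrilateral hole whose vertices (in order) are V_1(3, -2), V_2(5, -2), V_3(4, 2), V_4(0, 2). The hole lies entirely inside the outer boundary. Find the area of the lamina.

Outer boundary:
Apply Gauss's area formula: 2A = Σ (x_i·y_{i+1} − x_{i+1}·y_i), indices taken mod 6.
Σ = (-11) + (-16) + (-26) + (-104) + (-6) + (-27) = -190
Area = |Σ|/2 = 95.
Hole:
Σ = (4) + (18) + (8) + (-6) = 24
Area = |Σ|/2 = 12.
Net area = 95 − 12 = 83.

83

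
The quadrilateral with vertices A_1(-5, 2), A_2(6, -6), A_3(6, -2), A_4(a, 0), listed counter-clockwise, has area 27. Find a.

3

The doubled signed area Σ (x_i y_{i+1} − x_{i+1} y_i) is linear in a.
With a=0 it equals 42; the coefficient of a is 4 (from the two edges through A_4).
So 4·a + 42 = 2·27 = 54 ⇒ a = 3.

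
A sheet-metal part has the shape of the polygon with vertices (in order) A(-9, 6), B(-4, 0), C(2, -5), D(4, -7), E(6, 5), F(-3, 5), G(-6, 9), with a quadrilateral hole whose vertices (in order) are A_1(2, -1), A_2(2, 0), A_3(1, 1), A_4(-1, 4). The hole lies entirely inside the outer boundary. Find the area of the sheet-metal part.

101.5

Outer boundary:
Apply the shoelace formula: 2A = Σ (x_i·y_{i+1} − x_{i+1}·y_i), indices taken mod 7.
Σ = (24) + (20) + (6) + (62) + (45) + (3) + (45) = 205
Area = |Σ|/2 = 102.5.
Hole:
Apply the shoelace (surveyor's) formula: 2A = Σ (x_i·y_{i+1} − x_{i+1}·y_i), indices taken mod 4.
Σ = (2) + (2) + (5) + (-7) = 2
Area = |Σ|/2 = 1.
Net area = 102.5 − 1 = 101.5.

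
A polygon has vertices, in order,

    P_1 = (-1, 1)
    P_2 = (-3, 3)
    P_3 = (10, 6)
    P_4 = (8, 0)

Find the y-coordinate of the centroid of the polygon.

Apply the shoelace (surveyor's) formula. First the cross-terms c_i = x_i·y_{i+1} − x_{i+1}·y_i:
  0, -48, -48, 8  ⇒  2A = -88, A = -44.
Then Σ (y_i + y_{i+1})·c_i = -712, so ȳ = -712 / (6·(-44)) = 89/33.

89/33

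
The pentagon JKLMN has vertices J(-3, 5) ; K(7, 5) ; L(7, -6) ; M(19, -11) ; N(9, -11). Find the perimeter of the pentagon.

64

|JK| = √((10)² + (0)²) = √100 = 10
|KL| = √((0)² + (-11)²) = √121 = 11
|LM| = √((12)² + (-5)²) = √169 = 13
|MN| = √((-10)² + (0)²) = √100 = 10
|NJ| = √((-12)² + (16)²) = √400 = 20
Perimeter = 10 + 11 + 13 + 10 + 20 = 64.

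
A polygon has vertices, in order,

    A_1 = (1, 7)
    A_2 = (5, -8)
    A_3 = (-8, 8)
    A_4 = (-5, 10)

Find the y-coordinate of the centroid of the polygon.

721/228

Apply Gauss's area formula. First the cross-terms c_i = x_i·y_{i+1} − x_{i+1}·y_i:
  -43, -24, -40, -45  ⇒  2A = -152, A = -76.
Then Σ (y_i + y_{i+1})·c_i = -1442, so ȳ = -1442 / (6·(-76)) = 721/228.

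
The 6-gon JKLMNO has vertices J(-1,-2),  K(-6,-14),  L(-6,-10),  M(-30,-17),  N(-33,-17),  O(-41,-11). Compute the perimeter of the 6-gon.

96

|JK| = √((-5)² + (-12)²) = √169 = 13
|KL| = √((0)² + (4)²) = √16 = 4
|LM| = √((-24)² + (-7)²) = √625 = 25
|MN| = √((-3)² + (0)²) = √9 = 3
|NO| = √((-8)² + (6)²) = √100 = 10
|OJ| = √((40)² + (9)²) = √1681 = 41
Perimeter = 13 + 4 + 25 + 3 + 10 + 41 = 96.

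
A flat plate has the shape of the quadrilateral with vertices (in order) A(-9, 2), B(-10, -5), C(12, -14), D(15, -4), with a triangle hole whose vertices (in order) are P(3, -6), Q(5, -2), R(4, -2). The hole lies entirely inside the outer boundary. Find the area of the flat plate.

Outer boundary:
Apply the shoelace formula: 2A = Σ (x_i·y_{i+1} − x_{i+1}·y_i), indices taken mod 4.
Σ = (65) + (200) + (162) + (-6) = 421
Area = |Σ|/2 = 210.5.
Hole:
Σ = (24) + (-2) + (-18) = 4
Area = |Σ|/2 = 2.
Net area = 210.5 − 2 = 208.5.

208.5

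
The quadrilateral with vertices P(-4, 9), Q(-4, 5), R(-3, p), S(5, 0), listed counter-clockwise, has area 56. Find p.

The doubled signed area Σ (x_i y_{i+1} − x_{i+1} y_i) is linear in p.
With p=0 it equals 76; the coefficient of p is -9 (from the two edges through R).
So -9·p + 76 = 2·56 = 112 ⇒ p = -4.

-4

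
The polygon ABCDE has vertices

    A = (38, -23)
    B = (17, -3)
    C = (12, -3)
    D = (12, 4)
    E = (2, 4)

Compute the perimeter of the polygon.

96

|AB| = √((-21)² + (20)²) = √841 = 29
|BC| = √((-5)² + (0)²) = √25 = 5
|CD| = √((0)² + (7)²) = √49 = 7
|DE| = √((-10)² + (0)²) = √100 = 10
|EA| = √((36)² + (-27)²) = √2025 = 45
Perimeter = 29 + 5 + 7 + 10 + 45 = 96.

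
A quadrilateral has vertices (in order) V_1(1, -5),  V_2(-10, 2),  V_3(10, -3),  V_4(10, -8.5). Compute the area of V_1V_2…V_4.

Apply Gauss's area formula: 2A = Σ (x_i·y_{i+1} − x_{i+1}·y_i), indices taken mod 4.
Cross-terms: -48, 10, -55, -41.5  ⇒  Σ = -134.5
Area = |Σ|/2 = 67.25.

67.25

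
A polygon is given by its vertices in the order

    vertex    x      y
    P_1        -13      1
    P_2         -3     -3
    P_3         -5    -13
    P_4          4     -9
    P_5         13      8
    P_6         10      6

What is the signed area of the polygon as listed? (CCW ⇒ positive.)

199

Apply the shoelace (surveyor's) formula: 2A = Σ (x_i·y_{i+1} − x_{i+1}·y_i), indices taken mod 6.
Σ = (42) + (24) + (97) + (149) + (-2) + (88) = 398
Signed area = Σ/2 = 199 (positive ⇒ counter-clockwise traversal).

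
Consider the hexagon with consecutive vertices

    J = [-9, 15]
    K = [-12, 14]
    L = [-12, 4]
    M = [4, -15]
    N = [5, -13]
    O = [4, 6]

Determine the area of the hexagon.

Apply the surveyor's formula: 2A = Σ (x_i·y_{i+1} − x_{i+1}·y_i), indices taken mod 6.
J→K: (-9)(14) − (-12)(15) = 54
K→L: (-12)(4) − (-12)(14) = 120
L→M: (-12)(-15) − (4)(4) = 164
M→N: (4)(-13) − (5)(-15) = 23
N→O: (5)(6) − (4)(-13) = 82
O→J: (4)(15) − (-9)(6) = 114
Σ = 557
Area = |Σ|/2 = 278.5.

278.5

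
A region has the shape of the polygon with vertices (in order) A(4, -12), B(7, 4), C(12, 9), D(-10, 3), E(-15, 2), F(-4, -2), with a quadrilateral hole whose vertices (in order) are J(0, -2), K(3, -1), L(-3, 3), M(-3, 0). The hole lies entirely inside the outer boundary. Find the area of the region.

Outer boundary:
Apply Gauss's area formula: 2A = Σ (x_i·y_{i+1} − x_{i+1}·y_i), indices taken mod 6.
Cross-terms: 100, 15, 126, 25, 38, 56  ⇒  Σ = 360
Area = |Σ|/2 = 180.
Hole:
J→K: (0)(-1) − (3)(-2) = 6
K→L: (3)(3) − (-3)(-1) = 6
L→M: (-3)(0) − (-3)(3) = 9
M→J: (-3)(-2) − (0)(0) = 6
Σ = 27
Area = |Σ|/2 = 13.5.
Net area = 180 − 13.5 = 166.5.

166.5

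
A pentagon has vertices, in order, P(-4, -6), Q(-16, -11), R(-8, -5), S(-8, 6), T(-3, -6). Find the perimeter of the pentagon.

48

|PQ| = √((-12)² + (-5)²) = √169 = 13
|QR| = √((8)² + (6)²) = √100 = 10
|RS| = √((0)² + (11)²) = √121 = 11
|ST| = √((5)² + (-12)²) = √169 = 13
|TP| = √((-1)² + (0)²) = √1 = 1
Perimeter = 13 + 10 + 11 + 13 + 1 = 48.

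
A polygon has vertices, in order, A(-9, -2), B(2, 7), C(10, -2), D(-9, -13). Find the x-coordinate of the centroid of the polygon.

-61/60

Apply the shoelace (surveyor's) formula. First the cross-terms c_i = x_i·y_{i+1} − x_{i+1}·y_i:
  -59, -74, -148, -99  ⇒  2A = -380, A = -190.
Then Σ (x_i + x_{i+1})·c_i = 1159, so x̄ = 1159 / (6·(-190)) = -61/60.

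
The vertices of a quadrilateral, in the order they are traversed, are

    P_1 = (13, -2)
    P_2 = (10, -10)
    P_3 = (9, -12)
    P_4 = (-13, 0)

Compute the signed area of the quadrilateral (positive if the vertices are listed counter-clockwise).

-135

Σ = (-110) + (-30) + (-156) + (26) = -270
Signed area = Σ/2 = -135 (negative ⇒ clockwise traversal).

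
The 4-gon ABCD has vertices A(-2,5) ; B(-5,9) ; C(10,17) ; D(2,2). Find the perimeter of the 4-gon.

|AB| = √((-3)² + (4)²) = √25 = 5
|BC| = √((15)² + (8)²) = √289 = 17
|CD| = √((-8)² + (-15)²) = √289 = 17
|DA| = √((-4)² + (3)²) = √25 = 5
Perimeter = 5 + 17 + 17 + 5 = 44.

44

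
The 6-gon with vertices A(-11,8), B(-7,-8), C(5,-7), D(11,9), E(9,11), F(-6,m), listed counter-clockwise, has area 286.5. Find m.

8

Write out the shoelace sum; only the two edges meeting at F involve m:
2·Area = [(9·m − (-6)·11) + ((-6)·8 − (-11)·m)] + 395
       = 20·m + 413 = 573
⇒ m = 8.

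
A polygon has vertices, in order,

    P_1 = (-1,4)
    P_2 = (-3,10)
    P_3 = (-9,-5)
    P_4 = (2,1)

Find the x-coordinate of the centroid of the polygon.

Apply the shoelace (surveyor's) formula. First the cross-terms c_i = x_i·y_{i+1} − x_{i+1}·y_i:
  2, 105, 1, 9  ⇒  2A = 117, A = 58.5.
Then Σ (x_i + x_{i+1})·c_i = -1266, so x̄ = -1266 / (6·58.5) = -422/117.

-422/117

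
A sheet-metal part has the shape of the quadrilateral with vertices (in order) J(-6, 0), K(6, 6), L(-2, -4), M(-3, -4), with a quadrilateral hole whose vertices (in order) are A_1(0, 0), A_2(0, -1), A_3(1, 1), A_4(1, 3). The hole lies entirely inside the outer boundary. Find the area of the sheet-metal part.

Outer boundary:
Σ = (-36) + (-12) + (-4) + (-24) = -76
Area = |Σ|/2 = 38.
Hole:
Apply the shoelace formula: 2A = Σ (x_i·y_{i+1} − x_{i+1}·y_i), indices taken mod 4.
A_1→A_2: (0)(-1) − (0)(0) = 0
A_2→A_3: (0)(1) − (1)(-1) = 1
A_3→A_4: (1)(3) − (1)(1) = 2
A_4→A_1: (1)(0) − (0)(3) = 0
Σ = 3
Area = |Σ|/2 = 1.5.
Net area = 38 − 1.5 = 36.5.

36.5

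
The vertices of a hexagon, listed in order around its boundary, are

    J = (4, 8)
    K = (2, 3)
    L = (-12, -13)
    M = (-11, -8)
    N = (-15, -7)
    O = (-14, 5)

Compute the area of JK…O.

Σ = (-4) + (10) + (-47) + (-43) + (-173) + (-132) = -389
Area = |Σ|/2 = 194.5.

194.5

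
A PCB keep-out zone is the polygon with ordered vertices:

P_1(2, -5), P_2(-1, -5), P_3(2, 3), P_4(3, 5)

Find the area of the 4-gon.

Σ = (-15) + (7) + (1) + (-25) = -32
Area = |Σ|/2 = 16.

16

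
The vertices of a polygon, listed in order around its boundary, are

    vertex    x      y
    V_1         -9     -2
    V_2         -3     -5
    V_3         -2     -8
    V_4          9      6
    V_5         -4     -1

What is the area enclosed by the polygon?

63.5

Apply the shoelace formula: 2A = Σ (x_i·y_{i+1} − x_{i+1}·y_i), indices taken mod 5.
Cross-terms: 39, 14, 60, 15, -1  ⇒  Σ = 127
Area = |Σ|/2 = 63.5.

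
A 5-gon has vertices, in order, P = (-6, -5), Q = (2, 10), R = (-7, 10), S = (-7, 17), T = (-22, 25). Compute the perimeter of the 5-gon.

84

|PQ| = √((8)² + (15)²) = √289 = 17
|QR| = √((-9)² + (0)²) = √81 = 9
|RS| = √((0)² + (7)²) = √49 = 7
|ST| = √((-15)² + (8)²) = √289 = 17
|TP| = √((16)² + (-30)²) = √1156 = 34
Perimeter = 17 + 9 + 7 + 17 + 34 = 84.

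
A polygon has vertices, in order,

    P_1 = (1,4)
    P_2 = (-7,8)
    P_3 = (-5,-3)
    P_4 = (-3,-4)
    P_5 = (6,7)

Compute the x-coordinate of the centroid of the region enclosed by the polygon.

-227/96

Apply Gauss's area formula. First the cross-terms c_i = x_i·y_{i+1} − x_{i+1}·y_i:
  36, 61, 11, 3, 17  ⇒  2A = 128, A = 64.
Then Σ (x_i + x_{i+1})·c_i = -908, so x̄ = -908 / (6·64) = -227/96.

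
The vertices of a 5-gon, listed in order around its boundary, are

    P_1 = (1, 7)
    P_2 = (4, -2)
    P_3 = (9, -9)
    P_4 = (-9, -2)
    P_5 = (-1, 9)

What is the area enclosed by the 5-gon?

Apply the shoelace (surveyor's) formula: 2A = Σ (x_i·y_{i+1} − x_{i+1}·y_i), indices taken mod 5.
Σ = (-30) + (-18) + (-99) + (-83) + (-16) = -246
Area = |Σ|/2 = 123.

123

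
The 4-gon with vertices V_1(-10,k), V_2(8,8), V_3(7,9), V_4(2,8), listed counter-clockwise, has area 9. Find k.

The doubled signed area Σ (x_i y_{i+1} − x_{i+1} y_i) is linear in k.
With k=0 it equals 54; the coefficient of k is -6 (from the two edges through V_1).
So -6·k + 54 = 2·9 = 18 ⇒ k = 6.

6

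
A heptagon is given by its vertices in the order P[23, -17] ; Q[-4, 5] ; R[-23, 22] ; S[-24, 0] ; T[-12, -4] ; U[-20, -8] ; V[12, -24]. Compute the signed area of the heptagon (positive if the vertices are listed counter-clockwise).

819

Apply Gauss's area formula: 2A = Σ (x_i·y_{i+1} − x_{i+1}·y_i), indices taken mod 7.
P→Q: (23)(5) − (-4)(-17) = 47
Q→R: (-4)(22) − (-23)(5) = 27
R→S: (-23)(0) − (-24)(22) = 528
S→T: (-24)(-4) − (-12)(0) = 96
T→U: (-12)(-8) − (-20)(-4) = 16
U→V: (-20)(-24) − (12)(-8) = 576
V→P: (12)(-17) − (23)(-24) = 348
Σ = 1638
Signed area = Σ/2 = 819 (positive ⇒ counter-clockwise traversal).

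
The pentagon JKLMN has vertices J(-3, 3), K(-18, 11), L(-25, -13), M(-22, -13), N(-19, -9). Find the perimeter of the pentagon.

|JK| = √((-15)² + (8)²) = √289 = 17
|KL| = √((-7)² + (-24)²) = √625 = 25
|LM| = √((3)² + (0)²) = √9 = 3
|MN| = √((3)² + (4)²) = √25 = 5
|NJ| = √((16)² + (12)²) = √400 = 20
Perimeter = 17 + 25 + 3 + 5 + 20 = 70.

70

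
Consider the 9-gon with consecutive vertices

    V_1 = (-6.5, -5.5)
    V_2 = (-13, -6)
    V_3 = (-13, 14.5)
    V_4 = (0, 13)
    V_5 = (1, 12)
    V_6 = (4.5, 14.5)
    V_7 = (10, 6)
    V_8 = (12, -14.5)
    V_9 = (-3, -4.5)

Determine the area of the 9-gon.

482.875

V_1→V_2: (-6.5)(-6) − (-13)(-5.5) = -32.5
V_2→V_3: (-13)(14.5) − (-13)(-6) = -266.5
V_3→V_4: (-13)(13) − (0)(14.5) = -169
V_4→V_5: (0)(12) − (1)(13) = -13
V_5→V_6: (1)(14.5) − (4.5)(12) = -39.5
V_6→V_7: (4.5)(6) − (10)(14.5) = -118
V_7→V_8: (10)(-14.5) − (12)(6) = -217
V_8→V_9: (12)(-4.5) − (-3)(-14.5) = -97.5
V_9→V_1: (-3)(-5.5) − (-6.5)(-4.5) = -12.75
Σ = -965.75
Area = |Σ|/2 = 482.875.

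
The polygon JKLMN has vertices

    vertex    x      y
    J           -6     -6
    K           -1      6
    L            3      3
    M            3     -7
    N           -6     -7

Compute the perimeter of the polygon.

38

|JK| = √((5)² + (12)²) = √169 = 13
|KL| = √((4)² + (-3)²) = √25 = 5
|LM| = √((0)² + (-10)²) = √100 = 10
|MN| = √((-9)² + (0)²) = √81 = 9
|NJ| = √((0)² + (1)²) = √1 = 1
Perimeter = 13 + 5 + 10 + 9 + 1 = 38.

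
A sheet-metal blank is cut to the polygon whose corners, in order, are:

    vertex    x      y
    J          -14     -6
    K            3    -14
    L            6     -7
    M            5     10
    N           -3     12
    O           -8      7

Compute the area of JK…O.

Apply the surveyor's formula: 2A = Σ (x_i·y_{i+1} − x_{i+1}·y_i), indices taken mod 6.
J→K: (-14)(-14) − (3)(-6) = 214
K→L: (3)(-7) − (6)(-14) = 63
L→M: (6)(10) − (5)(-7) = 95
M→N: (5)(12) − (-3)(10) = 90
N→O: (-3)(7) − (-8)(12) = 75
O→J: (-8)(-6) − (-14)(7) = 146
Σ = 683
Area = |Σ|/2 = 341.5.

341.5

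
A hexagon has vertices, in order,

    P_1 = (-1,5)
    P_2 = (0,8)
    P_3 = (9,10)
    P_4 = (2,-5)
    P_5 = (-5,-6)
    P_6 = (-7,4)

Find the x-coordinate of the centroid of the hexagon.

84/275

Apply Gauss's area formula. First the cross-terms c_i = x_i·y_{i+1} − x_{i+1}·y_i:
  -8, -72, -65, -37, -62, -31  ⇒  2A = -275, A = -137.5.
Then Σ (x_i + x_{i+1})·c_i = -252, so x̄ = -252 / (6·(-137.5)) = 84/275.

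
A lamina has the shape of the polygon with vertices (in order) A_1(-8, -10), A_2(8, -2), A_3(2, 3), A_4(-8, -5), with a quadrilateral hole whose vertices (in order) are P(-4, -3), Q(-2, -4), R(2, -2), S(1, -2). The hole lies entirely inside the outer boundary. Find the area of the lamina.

Outer boundary:
Cross-terms: 96, 28, 14, 40  ⇒  Σ = 178
Area = |Σ|/2 = 89.
Hole:
Apply Gauss's area formula: 2A = Σ (x_i·y_{i+1} − x_{i+1}·y_i), indices taken mod 4.
P→Q: (-4)(-4) − (-2)(-3) = 10
Q→R: (-2)(-2) − (2)(-4) = 12
R→S: (2)(-2) − (1)(-2) = -2
S→P: (1)(-3) − (-4)(-2) = -11
Σ = 9
Area = |Σ|/2 = 4.5.
Net area = 89 − 4.5 = 84.5.

84.5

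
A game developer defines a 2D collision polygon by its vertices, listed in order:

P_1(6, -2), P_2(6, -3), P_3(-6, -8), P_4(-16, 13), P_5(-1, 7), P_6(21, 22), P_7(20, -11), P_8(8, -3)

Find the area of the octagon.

Σ = (-6) + (-66) + (-206) + (-99) + (-169) + (-671) + (28) + (2) = -1187
Area = |Σ|/2 = 593.5.

593.5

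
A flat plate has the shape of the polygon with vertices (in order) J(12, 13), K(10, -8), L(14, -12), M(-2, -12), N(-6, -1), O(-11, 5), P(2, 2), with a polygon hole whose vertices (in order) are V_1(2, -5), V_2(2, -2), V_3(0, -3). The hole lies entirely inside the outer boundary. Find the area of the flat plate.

Outer boundary:
Apply the surveyor's formula: 2A = Σ (x_i·y_{i+1} − x_{i+1}·y_i), indices taken mod 7.
Cross-terms: -226, -8, -192, -70, -41, -32, 2  ⇒  Σ = -567
Area = |Σ|/2 = 283.5.
Hole:
Σ = (6) + (-6) + (6) = 6
Area = |Σ|/2 = 3.
Net area = 283.5 − 3 = 280.5.

280.5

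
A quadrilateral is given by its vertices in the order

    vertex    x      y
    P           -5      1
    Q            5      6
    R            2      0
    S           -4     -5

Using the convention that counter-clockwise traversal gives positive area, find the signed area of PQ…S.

Apply the shoelace formula: 2A = Σ (x_i·y_{i+1} − x_{i+1}·y_i), indices taken mod 4.
Σ = (-35) + (-12) + (-10) + (-29) = -86
Signed area = Σ/2 = -43 (negative ⇒ clockwise traversal).

-43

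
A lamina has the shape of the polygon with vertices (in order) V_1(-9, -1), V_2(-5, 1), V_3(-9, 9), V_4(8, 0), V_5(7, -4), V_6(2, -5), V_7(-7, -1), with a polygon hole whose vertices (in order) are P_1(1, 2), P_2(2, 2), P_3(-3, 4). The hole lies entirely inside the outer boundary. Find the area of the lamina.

109

Outer boundary:
Σ = (-14) + (-36) + (-72) + (-32) + (-27) + (-37) + (-2) = -220
Area = |Σ|/2 = 110.
Hole:
Cross-terms: -2, 14, -10  ⇒  Σ = 2
Area = |Σ|/2 = 1.
Net area = 110 − 1 = 109.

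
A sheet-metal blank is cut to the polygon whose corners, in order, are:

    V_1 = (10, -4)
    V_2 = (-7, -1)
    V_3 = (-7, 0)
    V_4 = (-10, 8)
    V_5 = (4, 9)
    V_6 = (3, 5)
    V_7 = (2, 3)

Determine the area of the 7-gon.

Cross-terms: -38, -7, -56, -122, -7, -1, -38  ⇒  Σ = -269
Area = |Σ|/2 = 134.5.

134.5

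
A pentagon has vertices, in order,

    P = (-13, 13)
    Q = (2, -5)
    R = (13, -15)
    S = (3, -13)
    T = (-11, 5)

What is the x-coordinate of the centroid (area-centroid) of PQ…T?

-1.3125

Apply the shoelace (surveyor's) formula. First the cross-terms c_i = x_i·y_{i+1} − x_{i+1}·y_i:
  39, 35, -124, -128, -78  ⇒  2A = -256, A = -128.
Then Σ (x_i + x_{i+1})·c_i = 1008, so x̄ = 1008 / (6·(-128)) = -1.3125.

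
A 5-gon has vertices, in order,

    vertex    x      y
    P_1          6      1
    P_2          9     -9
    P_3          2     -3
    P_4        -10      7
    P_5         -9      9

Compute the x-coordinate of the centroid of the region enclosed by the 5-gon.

Apply the shoelace (surveyor's) formula. First the cross-terms c_i = x_i·y_{i+1} − x_{i+1}·y_i:
  -63, -9, -16, -27, -63  ⇒  2A = -178, A = -89.
Then Σ (x_i + x_{i+1})·c_i = -214, so x̄ = -214 / (6·(-89)) = 107/267.

107/267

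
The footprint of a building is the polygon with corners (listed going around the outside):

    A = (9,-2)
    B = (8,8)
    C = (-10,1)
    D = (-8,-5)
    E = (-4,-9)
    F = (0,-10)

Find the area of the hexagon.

208

Apply Gauss's area formula: 2A = Σ (x_i·y_{i+1} − x_{i+1}·y_i), indices taken mod 6.
A→B: (9)(8) − (8)(-2) = 88
B→C: (8)(1) − (-10)(8) = 88
C→D: (-10)(-5) − (-8)(1) = 58
D→E: (-8)(-9) − (-4)(-5) = 52
E→F: (-4)(-10) − (0)(-9) = 40
F→A: (0)(-2) − (9)(-10) = 90
Σ = 416
Area = |Σ|/2 = 208.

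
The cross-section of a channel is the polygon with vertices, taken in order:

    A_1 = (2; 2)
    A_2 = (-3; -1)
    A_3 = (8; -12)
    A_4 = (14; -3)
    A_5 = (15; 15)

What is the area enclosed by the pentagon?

223.5

Apply the surveyor's formula: 2A = Σ (x_i·y_{i+1} − x_{i+1}·y_i), indices taken mod 5.
Σ = (4) + (44) + (144) + (255) + (0) = 447
Area = |Σ|/2 = 223.5.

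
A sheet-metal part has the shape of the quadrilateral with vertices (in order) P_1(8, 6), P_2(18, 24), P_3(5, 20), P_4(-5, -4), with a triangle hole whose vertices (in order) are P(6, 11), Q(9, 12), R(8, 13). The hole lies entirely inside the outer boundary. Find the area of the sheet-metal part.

Outer boundary:
Apply the shoelace (surveyor's) formula: 2A = Σ (x_i·y_{i+1} − x_{i+1}·y_i), indices taken mod 4.
Σ = (84) + (240) + (80) + (2) = 406
Area = |Σ|/2 = 203.
Hole:
Apply the shoelace (surveyor's) formula: 2A = Σ (x_i·y_{i+1} − x_{i+1}·y_i), indices taken mod 3.
Σ = (-27) + (21) + (10) = 4
Area = |Σ|/2 = 2.
Net area = 203 − 2 = 201.

201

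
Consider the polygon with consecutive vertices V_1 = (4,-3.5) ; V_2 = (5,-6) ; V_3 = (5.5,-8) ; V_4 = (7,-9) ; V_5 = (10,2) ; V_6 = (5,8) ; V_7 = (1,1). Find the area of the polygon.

Apply the surveyor's formula: 2A = Σ (x_i·y_{i+1} − x_{i+1}·y_i), indices taken mod 7.
V_1→V_2: (4)(-6) − (5)(-3.5) = -6.5
V_2→V_3: (5)(-8) − (5.5)(-6) = -7
V_3→V_4: (5.5)(-9) − (7)(-8) = 6.5
V_4→V_5: (7)(2) − (10)(-9) = 104
V_5→V_6: (10)(8) − (5)(2) = 70
V_6→V_7: (5)(1) − (1)(8) = -3
V_7→V_1: (1)(-3.5) − (4)(1) = -7.5
Σ = 156.5
Area = |Σ|/2 = 78.25.

78.25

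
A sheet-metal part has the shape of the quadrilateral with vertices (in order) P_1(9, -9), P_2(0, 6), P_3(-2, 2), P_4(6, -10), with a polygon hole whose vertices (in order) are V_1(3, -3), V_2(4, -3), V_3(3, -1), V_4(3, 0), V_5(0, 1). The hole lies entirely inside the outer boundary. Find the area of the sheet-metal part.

49.5

Outer boundary:
Apply the shoelace (surveyor's) formula: 2A = Σ (x_i·y_{i+1} − x_{i+1}·y_i), indices taken mod 4.
Σ = (54) + (12) + (8) + (36) = 110
Area = |Σ|/2 = 55.
Hole:
Apply the shoelace formula: 2A = Σ (x_i·y_{i+1} − x_{i+1}·y_i), indices taken mod 5.
Σ = (3) + (5) + (3) + (3) + (-3) = 11
Area = |Σ|/2 = 5.5.
Net area = 55 − 5.5 = 49.5.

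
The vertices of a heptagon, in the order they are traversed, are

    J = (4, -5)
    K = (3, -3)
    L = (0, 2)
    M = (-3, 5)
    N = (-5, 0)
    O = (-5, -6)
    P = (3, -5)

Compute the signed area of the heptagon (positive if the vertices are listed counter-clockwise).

Apply the surveyor's formula: 2A = Σ (x_i·y_{i+1} − x_{i+1}·y_i), indices taken mod 7.
Cross-terms: 3, 6, 6, 25, 30, 43, 5  ⇒  Σ = 118
Signed area = Σ/2 = 59 (positive ⇒ counter-clockwise traversal).

59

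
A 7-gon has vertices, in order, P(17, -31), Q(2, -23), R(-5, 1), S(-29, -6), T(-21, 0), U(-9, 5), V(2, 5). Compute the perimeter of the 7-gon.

|PQ| = √((-15)² + (8)²) = √289 = 17
|QR| = √((-7)² + (24)²) = √625 = 25
|RS| = √((-24)² + (-7)²) = √625 = 25
|ST| = √((8)² + (6)²) = √100 = 10
|TU| = √((12)² + (5)²) = √169 = 13
|UV| = √((11)² + (0)²) = √121 = 11
|VP| = √((15)² + (-36)²) = √1521 = 39
Perimeter = 17 + 25 + 25 + 10 + 13 + 11 + 39 = 140.

140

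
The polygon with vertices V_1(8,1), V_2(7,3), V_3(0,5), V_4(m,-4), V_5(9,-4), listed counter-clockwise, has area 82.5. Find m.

Write out the shoelace sum; only the two edges meeting at V_4 involve m:
2·Area = [(0·(-4) − m·5) + (m·(-4) − 9·(-4))] + 93
       = -9·m + 129 = 165
⇒ m = -4.

-4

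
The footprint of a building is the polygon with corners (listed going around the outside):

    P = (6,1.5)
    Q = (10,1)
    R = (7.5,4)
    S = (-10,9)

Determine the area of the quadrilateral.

31

Cross-terms: -9, 32.5, 107.5, -69  ⇒  Σ = 62
Area = |Σ|/2 = 31.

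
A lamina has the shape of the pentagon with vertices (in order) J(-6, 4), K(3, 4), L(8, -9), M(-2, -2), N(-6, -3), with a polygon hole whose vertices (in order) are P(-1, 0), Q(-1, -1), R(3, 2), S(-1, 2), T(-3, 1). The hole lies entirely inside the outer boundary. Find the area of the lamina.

Outer boundary:
Apply the shoelace formula: 2A = Σ (x_i·y_{i+1} − x_{i+1}·y_i), indices taken mod 5.
Σ = (-36) + (-59) + (-34) + (-6) + (-42) = -177
Area = |Σ|/2 = 88.5.
Hole:
Apply Gauss's area formula: 2A = Σ (x_i·y_{i+1} − x_{i+1}·y_i), indices taken mod 5.
Cross-terms: 1, 1, 8, 5, 1  ⇒  Σ = 16
Area = |Σ|/2 = 8.
Net area = 88.5 − 8 = 80.5.

80.5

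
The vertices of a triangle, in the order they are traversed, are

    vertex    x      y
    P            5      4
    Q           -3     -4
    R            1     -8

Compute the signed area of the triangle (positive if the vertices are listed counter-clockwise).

Apply Gauss's area formula: 2A = Σ (x_i·y_{i+1} − x_{i+1}·y_i), indices taken mod 3.
Σ = (-8) + (28) + (44) = 64
Signed area = Σ/2 = 32 (positive ⇒ counter-clockwise traversal).

32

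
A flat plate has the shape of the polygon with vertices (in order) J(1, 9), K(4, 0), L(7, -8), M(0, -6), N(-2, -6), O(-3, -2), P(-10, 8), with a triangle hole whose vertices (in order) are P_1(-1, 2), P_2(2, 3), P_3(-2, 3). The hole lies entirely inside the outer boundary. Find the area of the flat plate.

137

Outer boundary:
Apply the surveyor's formula: 2A = Σ (x_i·y_{i+1} − x_{i+1}·y_i), indices taken mod 7.
Σ = (-36) + (-32) + (-42) + (-12) + (-14) + (-44) + (-98) = -278
Area = |Σ|/2 = 139.
Hole:
Apply the shoelace (surveyor's) formula: 2A = Σ (x_i·y_{i+1} − x_{i+1}·y_i), indices taken mod 3.
Σ = (-7) + (12) + (-1) = 4
Area = |Σ|/2 = 2.
Net area = 139 − 2 = 137.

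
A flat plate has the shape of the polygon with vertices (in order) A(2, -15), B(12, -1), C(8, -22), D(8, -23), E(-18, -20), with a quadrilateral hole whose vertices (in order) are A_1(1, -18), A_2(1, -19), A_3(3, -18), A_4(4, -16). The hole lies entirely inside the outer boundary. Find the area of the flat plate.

172

Outer boundary:
Apply the surveyor's formula: 2A = Σ (x_i·y_{i+1} − x_{i+1}·y_i), indices taken mod 5.
Cross-terms: 178, -256, -8, -574, 310  ⇒  Σ = -350
Area = |Σ|/2 = 175.
Hole:
Apply the shoelace formula: 2A = Σ (x_i·y_{i+1} − x_{i+1}·y_i), indices taken mod 4.
Σ = (-1) + (39) + (24) + (-56) = 6
Area = |Σ|/2 = 3.
Net area = 175 − 3 = 172.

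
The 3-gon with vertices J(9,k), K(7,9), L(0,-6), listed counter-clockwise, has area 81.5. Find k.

The doubled signed area Σ (x_i y_{i+1} − x_{i+1} y_i) is linear in k.
With k=0 it equals 93; the coefficient of k is -7 (from the two edges through J).
So -7·k + 93 = 2·81.5 = 163 ⇒ k = -10.

-10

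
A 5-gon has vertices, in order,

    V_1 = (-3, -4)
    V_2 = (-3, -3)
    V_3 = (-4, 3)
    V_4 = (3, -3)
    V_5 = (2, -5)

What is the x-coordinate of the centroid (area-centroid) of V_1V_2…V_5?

-140/159

Apply the surveyor's formula. First the cross-terms c_i = x_i·y_{i+1} − x_{i+1}·y_i:
  -3, -21, 3, -9, -23  ⇒  2A = -53, A = -26.5.
Then Σ (x_i + x_{i+1})·c_i = 140, so x̄ = 140 / (6·(-26.5)) = -140/159.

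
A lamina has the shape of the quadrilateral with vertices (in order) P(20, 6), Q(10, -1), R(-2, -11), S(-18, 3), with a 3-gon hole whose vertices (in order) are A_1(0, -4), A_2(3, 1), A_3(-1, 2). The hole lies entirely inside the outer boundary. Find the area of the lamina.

Outer boundary:
P→Q: (20)(-1) − (10)(6) = -80
Q→R: (10)(-11) − (-2)(-1) = -112
R→S: (-2)(3) − (-18)(-11) = -204
S→P: (-18)(6) − (20)(3) = -168
Σ = -564
Area = |Σ|/2 = 282.
Hole:
Cross-terms: 12, 7, 4  ⇒  Σ = 23
Area = |Σ|/2 = 11.5.
Net area = 282 − 11.5 = 270.5.

270.5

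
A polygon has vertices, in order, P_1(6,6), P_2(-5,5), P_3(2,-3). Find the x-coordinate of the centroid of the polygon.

Apply the surveyor's formula. First the cross-terms c_i = x_i·y_{i+1} − x_{i+1}·y_i:
  60, 5, 30  ⇒  2A = 95, A = 47.5.
Then Σ (x_i + x_{i+1})·c_i = 285, so x̄ = 285 / (6·47.5) = 1.

1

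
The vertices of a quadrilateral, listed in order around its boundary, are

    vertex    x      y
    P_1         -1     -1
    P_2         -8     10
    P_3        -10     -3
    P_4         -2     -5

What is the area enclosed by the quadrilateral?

Apply the shoelace formula: 2A = Σ (x_i·y_{i+1} − x_{i+1}·y_i), indices taken mod 4.
Cross-terms: -18, 124, 44, -3  ⇒  Σ = 147
Area = |Σ|/2 = 73.5.

73.5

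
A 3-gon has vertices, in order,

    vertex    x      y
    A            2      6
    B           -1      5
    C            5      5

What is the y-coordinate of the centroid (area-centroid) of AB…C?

Apply Gauss's area formula. First the cross-terms c_i = x_i·y_{i+1} − x_{i+1}·y_i:
  16, -30, 20  ⇒  2A = 6, A = 3.
Then Σ (y_i + y_{i+1})·c_i = 96, so ȳ = 96 / (6·3) = 16/3.

16/3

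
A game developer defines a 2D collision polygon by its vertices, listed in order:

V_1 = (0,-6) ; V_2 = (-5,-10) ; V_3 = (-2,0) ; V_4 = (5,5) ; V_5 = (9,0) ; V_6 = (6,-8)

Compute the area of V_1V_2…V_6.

Apply the surveyor's formula: 2A = Σ (x_i·y_{i+1} − x_{i+1}·y_i), indices taken mod 6.
V_1→V_2: (0)(-10) − (-5)(-6) = -30
V_2→V_3: (-5)(0) − (-2)(-10) = -20
V_3→V_4: (-2)(5) − (5)(0) = -10
V_4→V_5: (5)(0) − (9)(5) = -45
V_5→V_6: (9)(-8) − (6)(0) = -72
V_6→V_1: (6)(-6) − (0)(-8) = -36
Σ = -213
Area = |Σ|/2 = 106.5.

106.5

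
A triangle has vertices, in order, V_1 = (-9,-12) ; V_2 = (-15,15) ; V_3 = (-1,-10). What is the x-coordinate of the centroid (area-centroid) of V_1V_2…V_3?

-25/3

Apply the surveyor's formula. First the cross-terms c_i = x_i·y_{i+1} − x_{i+1}·y_i:
  -315, 165, -78  ⇒  2A = -228, A = -114.
Then Σ (x_i + x_{i+1})·c_i = 5700, so x̄ = 5700 / (6·(-114)) = -25/3.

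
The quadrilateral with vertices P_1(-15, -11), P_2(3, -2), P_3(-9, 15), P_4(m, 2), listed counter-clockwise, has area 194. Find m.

-11

The doubled signed area Σ (x_i y_{i+1} − x_{i+1} y_i) is linear in m.
With m=0 it equals 102; the coefficient of m is -26 (from the two edges through P_4).
So -26·m + 102 = 2·194 = 388 ⇒ m = -11.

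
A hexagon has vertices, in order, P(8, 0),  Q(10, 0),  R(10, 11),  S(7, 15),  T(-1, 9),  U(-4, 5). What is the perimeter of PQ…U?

46

|PQ| = √((2)² + (0)²) = √4 = 2
|QR| = √((0)² + (11)²) = √121 = 11
|RS| = √((-3)² + (4)²) = √25 = 5
|ST| = √((-8)² + (-6)²) = √100 = 10
|TU| = √((-3)² + (-4)²) = √25 = 5
|UP| = √((12)² + (-5)²) = √169 = 13
Perimeter = 2 + 11 + 5 + 10 + 5 + 13 = 46.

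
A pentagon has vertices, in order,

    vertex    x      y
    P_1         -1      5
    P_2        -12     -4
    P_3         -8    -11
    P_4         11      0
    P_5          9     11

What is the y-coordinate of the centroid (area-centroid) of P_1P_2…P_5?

-30/77

Apply Gauss's area formula. First the cross-terms c_i = x_i·y_{i+1} − x_{i+1}·y_i:
  64, 100, 121, 121, 56  ⇒  2A = 462, A = 231.
Then Σ (y_i + y_{i+1})·c_i = -540, so ȳ = -540 / (6·231) = -30/77.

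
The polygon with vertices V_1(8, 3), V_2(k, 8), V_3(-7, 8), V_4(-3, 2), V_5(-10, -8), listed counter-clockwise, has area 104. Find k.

0

Write out the shoelace sum; only the two edges meeting at V_2 involve k:
2·Area = [(8·8 − k·3) + (k·8 − (-7)·8)] + 88
       = 5·k + 208 = 208
⇒ k = 0.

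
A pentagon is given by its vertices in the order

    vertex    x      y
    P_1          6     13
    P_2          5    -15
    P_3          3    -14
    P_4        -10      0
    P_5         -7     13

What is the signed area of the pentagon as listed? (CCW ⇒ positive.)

-309.5

Apply Gauss's area formula: 2A = Σ (x_i·y_{i+1} − x_{i+1}·y_i), indices taken mod 5.
Σ = (-155) + (-25) + (-140) + (-130) + (-169) = -619
Signed area = Σ/2 = -309.5 (negative ⇒ clockwise traversal).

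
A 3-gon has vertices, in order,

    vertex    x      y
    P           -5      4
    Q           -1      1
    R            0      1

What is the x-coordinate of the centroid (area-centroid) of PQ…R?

Apply the shoelace formula. First the cross-terms c_i = x_i·y_{i+1} − x_{i+1}·y_i:
  -1, -1, 5  ⇒  2A = 3, A = 1.5.
Then Σ (x_i + x_{i+1})·c_i = -18, so x̄ = -18 / (6·1.5) = -2.

-2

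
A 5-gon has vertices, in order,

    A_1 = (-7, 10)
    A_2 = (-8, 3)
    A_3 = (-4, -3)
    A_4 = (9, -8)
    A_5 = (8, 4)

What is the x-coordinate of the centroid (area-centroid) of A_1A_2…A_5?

131/181

Apply the shoelace formula. First the cross-terms c_i = x_i·y_{i+1} − x_{i+1}·y_i:
  59, 36, 59, 100, 108  ⇒  2A = 362, A = 181.
Then Σ (x_i + x_{i+1})·c_i = 786, so x̄ = 786 / (6·181) = 131/181.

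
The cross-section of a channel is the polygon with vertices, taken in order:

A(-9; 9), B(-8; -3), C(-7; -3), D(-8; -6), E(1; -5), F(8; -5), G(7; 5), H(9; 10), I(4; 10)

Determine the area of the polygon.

Apply the shoelace formula: 2A = Σ (x_i·y_{i+1} − x_{i+1}·y_i), indices taken mod 9.
Σ = (99) + (3) + (18) + (46) + (35) + (75) + (25) + (50) + (126) = 477
Area = |Σ|/2 = 238.5.

238.5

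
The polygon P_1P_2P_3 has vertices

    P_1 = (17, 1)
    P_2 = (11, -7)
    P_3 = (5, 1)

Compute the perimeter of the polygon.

32

|P_1P_2| = √((-6)² + (-8)²) = √100 = 10
|P_2P_3| = √((-6)² + (8)²) = √100 = 10
|P_3P_1| = √((12)² + (0)²) = √144 = 12
Perimeter = 10 + 10 + 12 = 32.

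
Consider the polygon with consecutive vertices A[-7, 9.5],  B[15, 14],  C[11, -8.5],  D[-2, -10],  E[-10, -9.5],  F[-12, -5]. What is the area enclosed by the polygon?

Apply the surveyor's formula: 2A = Σ (x_i·y_{i+1} − x_{i+1}·y_i), indices taken mod 6.
A→B: (-7)(14) − (15)(9.5) = -240.5
B→C: (15)(-8.5) − (11)(14) = -281.5
C→D: (11)(-10) − (-2)(-8.5) = -127
D→E: (-2)(-9.5) − (-10)(-10) = -81
E→F: (-10)(-5) − (-12)(-9.5) = -64
F→A: (-12)(9.5) − (-7)(-5) = -149
Σ = -943
Area = |Σ|/2 = 471.5.

471.5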